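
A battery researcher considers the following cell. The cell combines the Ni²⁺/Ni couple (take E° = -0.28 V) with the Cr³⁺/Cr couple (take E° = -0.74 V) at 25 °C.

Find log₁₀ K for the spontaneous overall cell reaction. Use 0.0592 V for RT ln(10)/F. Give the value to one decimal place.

46.6

Cathode: Ni²⁺/Ni; anode: Cr³⁺/Cr. E°cell = +0.46 V, n = 6.
log K = nE°cell / 0.0592 = (6)(+0.46) / 0.0592 = 46.6.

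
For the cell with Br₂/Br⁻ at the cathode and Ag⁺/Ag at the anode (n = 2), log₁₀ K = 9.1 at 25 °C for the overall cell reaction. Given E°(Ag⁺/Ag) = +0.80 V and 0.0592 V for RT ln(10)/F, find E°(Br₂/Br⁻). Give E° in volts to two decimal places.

+1.07 V

E°cell = (0.0592/n)·log K = (0.0592/2)(9.1) = +0.269 V.
Since Br₂/Br⁻ is the cathode and Ag⁺/Ag the anode, E°cell = E°(Br₂/Br⁻) − E°(Ag⁺/Ag).
So E°(Br₂/Br⁻) = E°cell + E°(Ag⁺/Ag) = +0.269 + (+0.80) = +1.07 V.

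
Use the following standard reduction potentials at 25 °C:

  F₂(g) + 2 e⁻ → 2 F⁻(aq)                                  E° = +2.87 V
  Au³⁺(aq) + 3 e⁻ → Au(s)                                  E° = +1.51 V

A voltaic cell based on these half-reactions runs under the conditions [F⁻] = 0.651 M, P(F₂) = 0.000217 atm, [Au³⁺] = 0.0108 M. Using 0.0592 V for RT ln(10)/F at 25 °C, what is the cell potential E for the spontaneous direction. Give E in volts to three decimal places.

F₂/F⁻ is the cathode (higher E°), Au³⁺/Au the anode: E°cell = +2.87 − (+1.51) = +1.36 V, n = 6.
Overall: 3 F₂(g) + 2 Au(s) → 6 F⁻(aq) + 2 Au³⁺(aq)
Q = [F⁻]^6·[Au³⁺]^2 / (P(F₂)^3); log Q = 5.939.
E = E° − (0.0592/n) log Q = +1.36 − (0.0592/6)(5.939) = +1.301 V.

+1.301 V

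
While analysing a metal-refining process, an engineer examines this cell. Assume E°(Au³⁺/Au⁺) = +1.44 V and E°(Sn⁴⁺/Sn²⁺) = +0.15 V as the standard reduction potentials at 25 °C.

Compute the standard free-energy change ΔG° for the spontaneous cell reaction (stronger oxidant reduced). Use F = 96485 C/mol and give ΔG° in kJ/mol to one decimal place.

Au³⁺/Au⁺ (E° = +1.44 V) is the cathode; Sn⁴⁺/Sn²⁺ (E° = +0.15 V) is the anode, so E°cell = +1.29 V.
Balancing electrons gives n = 2 (lcm of 2 and 2).
ΔG° = −nFE° = −(2)(96485)(+1.29) = -248,931 J = -248.9 kJ/mol.

-248.9 kJ/mol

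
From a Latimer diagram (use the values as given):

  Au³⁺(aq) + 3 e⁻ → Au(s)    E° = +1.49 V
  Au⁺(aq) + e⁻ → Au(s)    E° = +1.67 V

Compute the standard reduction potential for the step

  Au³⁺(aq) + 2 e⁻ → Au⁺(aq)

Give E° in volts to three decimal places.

Sequential free energies add, so n₃E°₃ = n₁E°₁ + n₂E°₂.
With n₃ = 3, and the known step contributing 1×(+1.67) V, the unknown satisfies 2·E° = 3×(+1.49) − 1×(+1.67) = +2.800.
E° = +2.800 / 2 = +1.400 V.

+1.400 V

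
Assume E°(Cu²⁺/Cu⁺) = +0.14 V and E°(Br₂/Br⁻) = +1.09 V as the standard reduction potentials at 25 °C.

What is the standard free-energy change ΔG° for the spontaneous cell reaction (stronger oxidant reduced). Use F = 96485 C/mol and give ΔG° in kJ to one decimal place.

-183.3 kJ

Br₂/Br⁻ (E° = +1.09 V) is the cathode; Cu²⁺/Cu⁺ (E° = +0.14 V) is the anode, so E°cell = +0.95 V.
Balancing electrons gives n = 2 (lcm of 2 and 1).
ΔG° = −nFE° = −(2)(96485)(+0.95) = -183,322 J = -183.3 kJ.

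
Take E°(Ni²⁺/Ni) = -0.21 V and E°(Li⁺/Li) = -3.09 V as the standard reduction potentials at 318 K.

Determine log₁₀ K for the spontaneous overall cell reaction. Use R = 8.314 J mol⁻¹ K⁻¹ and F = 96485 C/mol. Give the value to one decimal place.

91.3

Cathode: Ni²⁺/Ni; anode: Li⁺/Li. E°cell = (-0.21) − (-3.09) = +2.88 V, with n = 2.
ΔG° = −nFE° = −RT ln K, so ln K = nFE°/(RT) = (2)(96485)(+2.88) / ((8.314)(318)) = 210.206.
log₁₀ K = 210.206 / ln 10 = 91.3.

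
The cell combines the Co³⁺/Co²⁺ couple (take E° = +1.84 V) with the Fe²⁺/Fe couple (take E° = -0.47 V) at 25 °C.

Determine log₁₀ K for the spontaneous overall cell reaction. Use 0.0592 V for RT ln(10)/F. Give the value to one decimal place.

Cathode: Co³⁺/Co²⁺; anode: Fe²⁺/Fe. E°cell = +2.31 V, n = 2.
log K = nE°cell / 0.0592 = (2)(+2.31) / 0.0592 = 78.0.

78.0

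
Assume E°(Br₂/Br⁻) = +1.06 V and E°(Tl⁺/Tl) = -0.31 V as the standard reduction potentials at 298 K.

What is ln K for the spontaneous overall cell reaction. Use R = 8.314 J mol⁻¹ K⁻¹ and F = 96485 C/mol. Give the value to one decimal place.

Cathode: Br₂/Br⁻; anode: Tl⁺/Tl. E°cell = (+1.06) − (-0.31) = +1.37 V, with n = 2.
ΔG° = −nFE° = −RT ln K, so ln K = nFE°/(RT) = (2)(96485)(+1.37) / ((8.314)(298)) = 106.705.

106.7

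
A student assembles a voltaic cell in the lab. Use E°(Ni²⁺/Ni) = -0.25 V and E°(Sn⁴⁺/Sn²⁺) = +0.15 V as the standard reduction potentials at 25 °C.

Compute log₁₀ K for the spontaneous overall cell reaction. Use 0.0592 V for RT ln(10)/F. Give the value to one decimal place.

Cathode: Sn⁴⁺/Sn²⁺; anode: Ni²⁺/Ni. E°cell = +0.40 V, n = 2.
log K = nE°cell / 0.0592 = (2)(+0.40) / 0.0592 = 13.5.

13.5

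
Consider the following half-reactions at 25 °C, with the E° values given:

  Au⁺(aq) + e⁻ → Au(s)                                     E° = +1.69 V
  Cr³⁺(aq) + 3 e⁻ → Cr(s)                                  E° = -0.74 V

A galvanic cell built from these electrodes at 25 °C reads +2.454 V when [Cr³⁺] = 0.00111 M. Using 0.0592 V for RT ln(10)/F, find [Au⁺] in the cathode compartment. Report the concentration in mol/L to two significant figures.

Au⁺/Au is the cathode, Cr³⁺/Cr the anode: E°cell = +2.43 V, n = 3.
Overall reaction: 3 Au⁺(aq) + Cr(s) → 3 Au(s) + Cr³⁺(aq); Q = [Cr³⁺]^1/[Au⁺]^3.
From E = E° − (0.0592/n) log Q: log Q = (E° − E)·n/0.0592 = (+2.43 − (+2.454))·3/0.0592 = -1.2162.
So 3·log[Au⁺] = 1·log(0.00111) − log Q = -2.9547 − (-1.2162) = -1.7385; log[Au⁺] = -1.7385 / 3 = -0.5795; [Au⁺] = 10^(-0.5795) ≈ 0.26 M.

0.26 M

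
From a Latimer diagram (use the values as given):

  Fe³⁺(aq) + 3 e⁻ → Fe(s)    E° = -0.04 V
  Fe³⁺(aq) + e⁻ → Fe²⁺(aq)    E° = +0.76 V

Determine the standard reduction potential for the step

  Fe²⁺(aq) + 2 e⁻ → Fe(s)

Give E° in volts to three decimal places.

Sequential free energies add, so n₃E°₃ = n₁E°₁ + n₂E°₂.
With n₃ = 3, and the known step contributing 1×(+0.76) V, the unknown satisfies 2·E° = 3×(-0.04) − 1×(+0.76) = -0.880.
E° = -0.880 / 2 = -0.440 V.

-0.440 V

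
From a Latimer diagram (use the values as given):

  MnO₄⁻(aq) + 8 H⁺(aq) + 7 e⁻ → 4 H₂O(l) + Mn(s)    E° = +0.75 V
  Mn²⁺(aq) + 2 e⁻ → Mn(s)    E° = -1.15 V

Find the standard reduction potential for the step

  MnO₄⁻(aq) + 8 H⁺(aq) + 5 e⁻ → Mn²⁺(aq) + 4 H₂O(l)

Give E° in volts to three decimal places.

Sequential free energies add, so n₃E°₃ = n₁E°₁ + n₂E°₂.
With n₃ = 7, and the known step contributing 2×(-1.15) V, the unknown satisfies 5·E° = 7×(+0.75) − 2×(-1.15) = +7.550.
E° = +7.550 / 5 = +1.510 V.

+1.510 V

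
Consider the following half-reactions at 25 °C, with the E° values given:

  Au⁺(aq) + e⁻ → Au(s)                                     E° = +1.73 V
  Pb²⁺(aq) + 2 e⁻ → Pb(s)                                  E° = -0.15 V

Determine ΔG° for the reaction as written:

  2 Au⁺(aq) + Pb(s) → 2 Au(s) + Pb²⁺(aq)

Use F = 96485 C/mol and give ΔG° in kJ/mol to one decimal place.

-362.8 kJ/mol

As written, Au⁺/Au is reduced (cathode) and Pb²⁺/Pb is oxidised (anode), so E°cell = (+1.73) − (-0.15) = +1.88 V.
Balancing electrons gives n = 2.
ΔG° = −nFE° = −(2)(96485)(+1.88) = -362,784 J = -362.8 kJ/mol.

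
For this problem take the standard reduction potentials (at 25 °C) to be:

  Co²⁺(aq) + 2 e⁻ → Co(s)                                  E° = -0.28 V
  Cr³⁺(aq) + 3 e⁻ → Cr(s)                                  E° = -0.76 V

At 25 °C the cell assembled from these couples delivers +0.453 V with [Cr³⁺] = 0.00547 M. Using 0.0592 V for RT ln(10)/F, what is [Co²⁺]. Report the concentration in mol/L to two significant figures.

Co²⁺/Co is the cathode, Cr³⁺/Cr the anode: E°cell = +0.48 V, n = 6.
Overall reaction: 3 Co²⁺(aq) + 2 Cr(s) → 3 Co(s) + 2 Cr³⁺(aq); Q = [Cr³⁺]^2/[Co²⁺]^3.
From E = E° − (0.0592/n) log Q: log Q = (E° − E)·n/0.0592 = (+0.48 − (+0.453))·6/0.0592 = 2.7365.
So 3·log[Co²⁺] = 2·log(0.00547) − log Q = -4.5240 − (2.7365) = -7.2605; log[Co²⁺] = -7.2605 / 3 = -2.4202; [Co²⁺] = 10^(-2.4202) ≈ 0.0038 M.

0.0038 M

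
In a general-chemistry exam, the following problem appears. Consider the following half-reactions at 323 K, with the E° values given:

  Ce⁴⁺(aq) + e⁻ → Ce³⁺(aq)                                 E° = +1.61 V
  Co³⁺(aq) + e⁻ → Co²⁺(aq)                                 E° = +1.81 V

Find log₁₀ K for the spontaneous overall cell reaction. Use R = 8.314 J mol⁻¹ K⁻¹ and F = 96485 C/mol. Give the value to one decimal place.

Cathode: Co³⁺/Co²⁺; anode: Ce⁴⁺/Ce³⁺. E°cell = (+1.81) − (+1.61) = +0.20 V, with n = 1.
ΔG° = −nFE° = −RT ln K, so ln K = nFE°/(RT) = (1)(96485)(+0.20) / ((8.314)(323)) = 7.186.
log₁₀ K = 7.186 / ln 10 = 3.1.

3.1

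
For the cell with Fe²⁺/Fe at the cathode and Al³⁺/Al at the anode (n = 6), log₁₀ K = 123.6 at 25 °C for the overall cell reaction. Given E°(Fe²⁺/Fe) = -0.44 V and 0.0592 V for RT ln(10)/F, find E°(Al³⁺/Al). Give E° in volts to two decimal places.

E°cell = (0.0592/n)·log K = (0.0592/6)(123.6) = +1.220 V.
Since Fe²⁺/Fe is the cathode and Al³⁺/Al the anode, E°cell = E°(Fe²⁺/Fe) − E°(Al³⁺/Al).
So E°(Al³⁺/Al) = E°(Fe²⁺/Fe) − E°cell = (-0.44) − (+1.220) = -1.66 V.

-1.66 V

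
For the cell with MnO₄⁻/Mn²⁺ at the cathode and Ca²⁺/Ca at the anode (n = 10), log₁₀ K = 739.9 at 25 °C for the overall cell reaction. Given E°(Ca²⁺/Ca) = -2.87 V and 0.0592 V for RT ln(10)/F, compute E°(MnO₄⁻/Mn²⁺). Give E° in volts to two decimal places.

+1.51 V

E°cell = (0.0592/n)·log K = (0.0592/10)(739.9) = +4.380 V.
Since MnO₄⁻/Mn²⁺ is the cathode and Ca²⁺/Ca the anode, E°cell = E°(MnO₄⁻/Mn²⁺) − E°(Ca²⁺/Ca).
So E°(MnO₄⁻/Mn²⁺) = E°cell + E°(Ca²⁺/Ca) = +4.380 + (-2.87) = +1.51 V.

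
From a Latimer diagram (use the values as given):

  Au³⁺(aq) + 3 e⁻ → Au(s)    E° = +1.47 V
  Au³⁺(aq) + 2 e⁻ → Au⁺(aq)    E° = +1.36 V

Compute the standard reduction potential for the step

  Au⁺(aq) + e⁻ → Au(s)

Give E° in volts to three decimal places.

Sequential free energies add, so n₃E°₃ = n₁E°₁ + n₂E°₂.
With n₃ = 3, and the known step contributing 2×(+1.36) V, the unknown satisfies 1·E° = 3×(+1.47) − 2×(+1.36) = +1.690.
E° = +1.690 / 1 = +1.690 V.

+1.690 V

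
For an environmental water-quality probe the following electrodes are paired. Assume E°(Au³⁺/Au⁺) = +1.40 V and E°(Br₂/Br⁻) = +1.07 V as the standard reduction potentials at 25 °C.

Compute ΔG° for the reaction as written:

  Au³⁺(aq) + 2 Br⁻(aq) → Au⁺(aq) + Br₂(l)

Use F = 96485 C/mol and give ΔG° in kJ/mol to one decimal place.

As written, Au³⁺/Au⁺ is reduced (cathode) and Br₂/Br⁻ is oxidised (anode), so E°cell = (+1.40) − (+1.07) = +0.33 V.
Balancing electrons gives n = 2.
ΔG° = −nFE° = −(2)(96485)(+0.33) = -63,680 J = -63.7 kJ/mol.

-63.7 kJ/mol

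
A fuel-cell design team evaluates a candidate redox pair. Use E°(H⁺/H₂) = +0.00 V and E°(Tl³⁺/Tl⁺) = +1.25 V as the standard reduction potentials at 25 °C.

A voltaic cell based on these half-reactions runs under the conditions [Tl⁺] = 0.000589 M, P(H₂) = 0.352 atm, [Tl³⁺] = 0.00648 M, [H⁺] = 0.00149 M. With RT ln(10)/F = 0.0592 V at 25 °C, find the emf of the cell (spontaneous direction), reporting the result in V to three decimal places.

+1.435 V

Tl³⁺/Tl⁺ is the cathode (higher E°), H⁺/H₂ the anode: E°cell = +1.25 − (+0.00) = +1.25 V, n = 2.
Overall: Tl³⁺(aq) + H₂(g) → Tl⁺(aq) + 2 H⁺(aq)
Q = [Tl⁺]·[H⁺]^2 / ([Tl³⁺]·P(H₂)); log Q = -6.242.
E = E° − (0.0592/n) log Q = +1.25 − (0.0592/2)(-6.242) = +1.435 V.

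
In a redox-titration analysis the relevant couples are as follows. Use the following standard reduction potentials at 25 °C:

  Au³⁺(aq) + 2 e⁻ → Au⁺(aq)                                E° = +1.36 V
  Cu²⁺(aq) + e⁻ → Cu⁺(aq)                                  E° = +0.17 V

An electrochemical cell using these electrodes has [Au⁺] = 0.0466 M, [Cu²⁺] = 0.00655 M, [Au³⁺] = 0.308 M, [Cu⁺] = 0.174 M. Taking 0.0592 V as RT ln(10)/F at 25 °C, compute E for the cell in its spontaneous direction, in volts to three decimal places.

+1.299 V

Au³⁺/Au⁺ is the cathode (higher E°), Cu²⁺/Cu⁺ the anode: E°cell = +1.36 − (+0.17) = +1.19 V, n = 2.
Overall: Au³⁺(aq) + 2 Cu⁺(aq) → Au⁺(aq) + 2 Cu²⁺(aq)
Q = [Au⁺]·[Cu²⁺]^2 / ([Au³⁺]·[Cu⁺]^2); log Q = -3.669.
E = E° − (0.0592/n) log Q = +1.19 − (0.0592/2)(-3.669) = +1.299 V.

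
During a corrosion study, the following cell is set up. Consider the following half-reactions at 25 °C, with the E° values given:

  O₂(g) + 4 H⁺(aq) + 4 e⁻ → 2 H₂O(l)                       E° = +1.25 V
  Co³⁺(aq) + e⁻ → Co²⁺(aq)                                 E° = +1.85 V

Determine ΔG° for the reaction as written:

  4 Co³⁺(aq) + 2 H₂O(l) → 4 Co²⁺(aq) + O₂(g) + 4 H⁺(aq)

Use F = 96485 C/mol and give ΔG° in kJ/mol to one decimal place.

-231.6 kJ/mol

As written, Co³⁺/Co²⁺ is reduced (cathode) and O₂/H₂O is oxidised (anode), so E°cell = (+1.85) − (+1.25) = +0.60 V.
Balancing electrons gives n = 4.
ΔG° = −nFE° = −(4)(96485)(+0.60) = -231,564 J = -231.6 kJ/mol.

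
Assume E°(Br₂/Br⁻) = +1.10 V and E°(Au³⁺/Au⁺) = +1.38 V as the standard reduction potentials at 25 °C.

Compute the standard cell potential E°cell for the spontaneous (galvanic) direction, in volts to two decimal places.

The Au³⁺/Au⁺ couple has the higher reduction potential, so it is the cathode; Br₂/Br⁻ is oxidised at the anode.
E°cell = E°(cathode) − E°(anode) = (+1.38) − (+1.10) = +0.28 V.

+0.28 V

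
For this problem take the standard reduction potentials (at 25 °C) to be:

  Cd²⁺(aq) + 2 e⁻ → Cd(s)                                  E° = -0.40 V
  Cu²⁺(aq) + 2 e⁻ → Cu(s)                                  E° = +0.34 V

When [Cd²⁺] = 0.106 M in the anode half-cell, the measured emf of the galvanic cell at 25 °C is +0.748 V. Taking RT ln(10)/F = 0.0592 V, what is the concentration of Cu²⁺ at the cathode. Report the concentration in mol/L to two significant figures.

0.20 M

Cu²⁺/Cu is the cathode, Cd²⁺/Cd the anode: E°cell = +0.74 V, n = 2.
Overall reaction: Cu²⁺(aq) + Cd(s) → Cu(s) + Cd²⁺(aq); Q = [Cd²⁺]^1/[Cu²⁺]^1.
From E = E° − (0.0592/n) log Q: log Q = (E° − E)·n/0.0592 = (+0.74 − (+0.748))·2/0.0592 = -0.2703.
So 1·log[Cu²⁺] = 1·log(0.106) − log Q = -0.9747 − (-0.2703) = -0.7044; [Cu²⁺] = 10^(-0.7044) ≈ 0.20 M.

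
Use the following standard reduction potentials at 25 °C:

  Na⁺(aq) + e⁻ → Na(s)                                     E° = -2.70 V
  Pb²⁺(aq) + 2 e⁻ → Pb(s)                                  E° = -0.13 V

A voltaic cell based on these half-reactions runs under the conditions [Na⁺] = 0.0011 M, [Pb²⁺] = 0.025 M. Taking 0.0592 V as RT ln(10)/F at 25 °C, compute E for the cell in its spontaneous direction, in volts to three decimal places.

+2.698 V

Pb²⁺/Pb is the cathode (higher E°), Na⁺/Na the anode: E°cell = -0.13 − (-2.70) = +2.57 V, n = 2.
Overall: Pb²⁺(aq) + 2 Na(s) → Pb(s) + 2 Na⁺(aq)
Q = [Na⁺]^2 / ([Pb²⁺]); log Q = -4.315.
E = E° − (0.0592/n) log Q = +2.57 − (0.0592/2)(-4.315) = +2.698 V.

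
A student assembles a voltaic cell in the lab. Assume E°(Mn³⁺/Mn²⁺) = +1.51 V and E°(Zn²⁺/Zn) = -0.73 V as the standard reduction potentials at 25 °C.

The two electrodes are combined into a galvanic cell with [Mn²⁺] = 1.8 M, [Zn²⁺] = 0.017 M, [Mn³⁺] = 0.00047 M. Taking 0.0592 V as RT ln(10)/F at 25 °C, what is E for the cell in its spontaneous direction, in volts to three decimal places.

+2.080 V

Mn³⁺/Mn²⁺ is the cathode (higher E°), Zn²⁺/Zn the anode: E°cell = +1.51 − (-0.73) = +2.24 V, n = 2.
Overall: 2 Mn³⁺(aq) + Zn(s) → 2 Mn²⁺(aq) + Zn²⁺(aq)
Q = [Mn²⁺]^2·[Zn²⁺] / ([Mn³⁺]^2); log Q = 5.397.
E = E° − (0.0592/n) log Q = +2.24 − (0.0592/2)(5.397) = +2.080 V.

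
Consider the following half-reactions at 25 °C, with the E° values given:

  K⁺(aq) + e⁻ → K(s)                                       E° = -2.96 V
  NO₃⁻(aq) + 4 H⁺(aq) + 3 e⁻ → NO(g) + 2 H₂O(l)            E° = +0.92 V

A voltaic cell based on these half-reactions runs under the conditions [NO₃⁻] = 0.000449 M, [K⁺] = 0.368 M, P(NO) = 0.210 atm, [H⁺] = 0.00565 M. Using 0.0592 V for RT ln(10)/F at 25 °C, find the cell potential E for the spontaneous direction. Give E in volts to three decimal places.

NO₃⁻/NO is the cathode (higher E°), K⁺/K the anode: E°cell = +0.92 − (-2.96) = +3.88 V, n = 3.
Overall: NO₃⁻(aq) + 4 H⁺(aq) + 3 K(s) → NO(g) + 2 H₂O(l) + 3 K⁺(aq)
Q = P(NO)·[K⁺]^3 / ([NO₃⁻]·[H⁺]^4); log Q = 10.359.
E = E° − (0.0592/n) log Q = +3.88 − (0.0592/3)(10.359) = +3.676 V.

+3.676 V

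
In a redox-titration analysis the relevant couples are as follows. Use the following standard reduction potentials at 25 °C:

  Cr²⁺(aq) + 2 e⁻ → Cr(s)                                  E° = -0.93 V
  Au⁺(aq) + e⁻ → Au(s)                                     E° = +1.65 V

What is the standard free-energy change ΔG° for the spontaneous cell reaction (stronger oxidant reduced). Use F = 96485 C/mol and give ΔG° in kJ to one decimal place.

-497.9 kJ

Au⁺/Au (E° = +1.65 V) is the cathode; Cr²⁺/Cr (E° = -0.93 V) is the anode, so E°cell = +2.58 V.
Balancing electrons gives n = 2 (lcm of 1 and 2).
ΔG° = −nFE° = −(2)(96485)(+2.58) = -497,863 J = -497.9 kJ.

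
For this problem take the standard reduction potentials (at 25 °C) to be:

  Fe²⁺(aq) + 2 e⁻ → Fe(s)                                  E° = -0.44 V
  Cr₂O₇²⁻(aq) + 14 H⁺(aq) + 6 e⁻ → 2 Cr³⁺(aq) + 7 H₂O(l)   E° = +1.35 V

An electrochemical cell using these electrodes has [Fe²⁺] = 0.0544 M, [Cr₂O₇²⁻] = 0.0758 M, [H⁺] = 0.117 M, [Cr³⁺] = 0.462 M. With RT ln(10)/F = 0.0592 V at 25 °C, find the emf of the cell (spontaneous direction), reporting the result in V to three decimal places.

+1.694 V

Cr₂O₇²⁻/Cr³⁺ is the cathode (higher E°), Fe²⁺/Fe the anode: E°cell = +1.35 − (-0.44) = +1.79 V, n = 6.
Overall: Cr₂O₇²⁻(aq) + 14 H⁺(aq) + 3 Fe(s) → 2 Cr³⁺(aq) + 7 H₂O(l) + 3 Fe²⁺(aq)
Q = [Cr³⁺]^2·[Fe²⁺]^3 / ([Cr₂O₇²⁻]·[H⁺]^14); log Q = 9.702.
E = E° − (0.0592/n) log Q = +1.79 − (0.0592/6)(9.702) = +1.694 V.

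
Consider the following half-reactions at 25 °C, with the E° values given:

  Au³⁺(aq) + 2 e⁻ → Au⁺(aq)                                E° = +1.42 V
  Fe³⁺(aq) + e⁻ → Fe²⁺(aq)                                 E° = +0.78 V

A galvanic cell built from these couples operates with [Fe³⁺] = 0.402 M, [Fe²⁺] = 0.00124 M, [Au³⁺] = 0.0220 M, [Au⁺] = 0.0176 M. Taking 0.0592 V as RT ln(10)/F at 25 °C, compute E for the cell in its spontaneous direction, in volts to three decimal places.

Au³⁺/Au⁺ is the cathode (higher E°), Fe³⁺/Fe²⁺ the anode: E°cell = +1.42 − (+0.78) = +0.64 V, n = 2.
Overall: Au³⁺(aq) + 2 Fe²⁺(aq) → Au⁺(aq) + 2 Fe³⁺(aq)
Q = [Au⁺]·[Fe³⁺]^2 / ([Au³⁺]·[Fe²⁺]^2); log Q = 4.925.
E = E° − (0.0592/n) log Q = +0.64 − (0.0592/2)(4.925) = +0.494 V.

+0.494 V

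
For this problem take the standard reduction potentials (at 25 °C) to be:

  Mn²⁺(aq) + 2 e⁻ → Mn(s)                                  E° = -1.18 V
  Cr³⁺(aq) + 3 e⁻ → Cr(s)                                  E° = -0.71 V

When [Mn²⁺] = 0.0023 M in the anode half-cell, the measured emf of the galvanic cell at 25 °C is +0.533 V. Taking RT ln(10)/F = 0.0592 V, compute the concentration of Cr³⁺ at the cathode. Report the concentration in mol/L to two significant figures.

0.17 M

Cr³⁺/Cr is the cathode, Mn²⁺/Mn the anode: E°cell = +0.47 V, n = 6.
Overall reaction: 2 Cr³⁺(aq) + 3 Mn(s) → 2 Cr(s) + 3 Mn²⁺(aq); Q = [Mn²⁺]^3/[Cr³⁺]^2.
From E = E° − (0.0592/n) log Q: log Q = (E° − E)·n/0.0592 = (+0.47 − (+0.533))·6/0.0592 = -6.3851.
So 2·log[Cr³⁺] = 3·log(0.0023) − log Q = -7.9148 − (-6.3851) = -1.5297; log[Cr³⁺] = -1.5297 / 2 = -0.7649; [Cr³⁺] = 10^(-0.7649) ≈ 0.17 M.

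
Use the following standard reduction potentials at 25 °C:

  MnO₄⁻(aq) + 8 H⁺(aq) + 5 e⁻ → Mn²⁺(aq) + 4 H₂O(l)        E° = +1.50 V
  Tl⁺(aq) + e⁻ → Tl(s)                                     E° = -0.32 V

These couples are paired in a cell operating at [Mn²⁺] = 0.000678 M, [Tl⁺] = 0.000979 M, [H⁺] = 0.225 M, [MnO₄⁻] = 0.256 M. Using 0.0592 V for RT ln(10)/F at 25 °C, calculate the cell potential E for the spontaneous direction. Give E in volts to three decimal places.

+1.967 V

MnO₄⁻/Mn²⁺ is the cathode (higher E°), Tl⁺/Tl the anode: E°cell = +1.50 − (-0.32) = +1.82 V, n = 5.
Overall: MnO₄⁻(aq) + 8 H⁺(aq) + 5 Tl(s) → Mn²⁺(aq) + 4 H₂O(l) + 5 Tl⁺(aq)
Q = [Mn²⁺]·[Tl⁺]^5 / ([MnO₄⁻]·[H⁺]^8); log Q = -12.441.
E = E° − (0.0592/n) log Q = +1.82 − (0.0592/5)(-12.441) = +1.967 V.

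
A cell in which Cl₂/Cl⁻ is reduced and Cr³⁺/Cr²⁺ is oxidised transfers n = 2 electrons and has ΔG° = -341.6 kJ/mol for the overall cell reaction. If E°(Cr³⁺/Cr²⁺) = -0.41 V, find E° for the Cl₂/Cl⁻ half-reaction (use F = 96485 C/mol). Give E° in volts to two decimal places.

+1.36 V

E°cell = −ΔG°/(nF) = −(-341.6×10³)/((2)(96485)) = +1.770 V.
Since Cl₂/Cl⁻ is the cathode and Cr³⁺/Cr²⁺ the anode, E°cell = E°(Cl₂/Cl⁻) − E°(Cr³⁺/Cr²⁺).
So E°(Cl₂/Cl⁻) = E°cell + E°(Cr³⁺/Cr²⁺) = +1.770 + (-0.41) = +1.36 V.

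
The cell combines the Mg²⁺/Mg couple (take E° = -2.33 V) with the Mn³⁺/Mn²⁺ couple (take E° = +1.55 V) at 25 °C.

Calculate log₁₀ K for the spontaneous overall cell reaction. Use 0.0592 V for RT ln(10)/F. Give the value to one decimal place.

Cathode: Mn³⁺/Mn²⁺; anode: Mg²⁺/Mg. E°cell = +3.88 V, n = 2.
log K = nE°cell / 0.0592 = (2)(+3.88) / 0.0592 = 131.1.

131.1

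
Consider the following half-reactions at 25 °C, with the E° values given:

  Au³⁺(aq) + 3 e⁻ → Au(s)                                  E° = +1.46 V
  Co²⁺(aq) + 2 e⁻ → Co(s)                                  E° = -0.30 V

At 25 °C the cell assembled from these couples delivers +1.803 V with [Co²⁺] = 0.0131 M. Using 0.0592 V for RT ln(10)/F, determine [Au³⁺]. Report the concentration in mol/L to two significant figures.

0.23 M

Au³⁺/Au is the cathode, Co²⁺/Co the anode: E°cell = +1.76 V, n = 6.
Overall reaction: 2 Au³⁺(aq) + 3 Co(s) → 2 Au(s) + 3 Co²⁺(aq); Q = [Co²⁺]^3/[Au³⁺]^2.
From E = E° − (0.0592/n) log Q: log Q = (E° − E)·n/0.0592 = (+1.76 − (+1.803))·6/0.0592 = -4.3581.
So 2·log[Au³⁺] = 3·log(0.0131) − log Q = -5.6482 − (-4.3581) = -1.2901; log[Au³⁺] = -1.2901 / 2 = -0.6451; [Au³⁺] = 10^(-0.6451) ≈ 0.23 M.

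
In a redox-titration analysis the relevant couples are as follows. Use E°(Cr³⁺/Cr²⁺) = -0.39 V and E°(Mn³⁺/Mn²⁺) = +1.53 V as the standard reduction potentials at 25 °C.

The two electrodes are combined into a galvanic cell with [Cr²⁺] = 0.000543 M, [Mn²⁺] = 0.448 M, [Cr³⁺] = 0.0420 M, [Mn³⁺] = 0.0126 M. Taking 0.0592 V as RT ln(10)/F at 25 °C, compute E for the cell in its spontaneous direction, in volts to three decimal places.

+1.716 V

Mn³⁺/Mn²⁺ is the cathode (higher E°), Cr³⁺/Cr²⁺ the anode: E°cell = +1.53 − (-0.39) = +1.92 V, n = 1.
Overall: Mn³⁺(aq) + Cr²⁺(aq) → Mn²⁺(aq) + Cr³⁺(aq)
Q = [Mn²⁺]·[Cr³⁺] / ([Mn³⁺]·[Cr²⁺]); log Q = 3.439.
E = E° − (0.0592/n) log Q = +1.92 − (0.0592/1)(3.439) = +1.716 V.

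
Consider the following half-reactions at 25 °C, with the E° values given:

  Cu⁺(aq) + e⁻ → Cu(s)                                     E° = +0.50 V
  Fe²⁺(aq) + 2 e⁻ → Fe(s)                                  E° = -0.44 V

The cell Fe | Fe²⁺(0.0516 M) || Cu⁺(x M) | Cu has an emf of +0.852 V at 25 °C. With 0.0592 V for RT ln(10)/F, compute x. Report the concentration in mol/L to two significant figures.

Cu⁺/Cu is the cathode, Fe²⁺/Fe the anode: E°cell = +0.94 V, n = 2.
Overall reaction: 2 Cu⁺(aq) + Fe(s) → 2 Cu(s) + Fe²⁺(aq); Q = [Fe²⁺]^1/[Cu⁺]^2.
From E = E° − (0.0592/n) log Q: log Q = (E° − E)·n/0.0592 = (+0.94 − (+0.852))·2/0.0592 = 2.9730.
So 2·log[Cu⁺] = 1·log(0.0516) − log Q = -1.2874 − (2.9730) = -4.2604; log[Cu⁺] = -4.2604 / 2 = -2.1302; [Cu⁺] = 10^(-2.1302) ≈ 0.0074 M.

0.0074 M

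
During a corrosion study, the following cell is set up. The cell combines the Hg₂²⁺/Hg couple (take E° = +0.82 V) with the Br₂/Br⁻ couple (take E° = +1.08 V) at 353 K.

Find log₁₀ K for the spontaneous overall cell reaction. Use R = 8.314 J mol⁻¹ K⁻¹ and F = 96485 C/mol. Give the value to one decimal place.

Cathode: Br₂/Br⁻; anode: Hg₂²⁺/Hg. E°cell = (+1.08) − (+0.82) = +0.26 V, with n = 2.
ΔG° = −nFE° = −RT ln K, so ln K = nFE°/(RT) = (2)(96485)(+0.26) / ((8.314)(353)) = 17.095.
log₁₀ K = 17.095 / ln 10 = 7.4.

7.4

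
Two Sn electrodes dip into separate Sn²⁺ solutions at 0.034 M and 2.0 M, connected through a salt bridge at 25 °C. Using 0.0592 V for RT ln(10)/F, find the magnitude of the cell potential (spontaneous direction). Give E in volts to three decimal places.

+0.052 V

For a concentration cell E°cell = 0. The 2.0 M side is the cathode (reduction is favoured where [Sn²⁺] is higher).
With n = 2, E = −(0.0592/2) log([Sn²⁺]ₐₙ/[Sn²⁺]꜀ₐₜ) = −(0.0592/2) log(0.034/2) = −(0.0592/2)(-1.770) = +0.052 V.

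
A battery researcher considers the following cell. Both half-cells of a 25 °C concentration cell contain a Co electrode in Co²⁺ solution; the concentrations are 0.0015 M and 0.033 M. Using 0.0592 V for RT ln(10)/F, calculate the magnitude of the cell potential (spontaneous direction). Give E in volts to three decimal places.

+0.040 V

For a concentration cell E°cell = 0. The 0.033 M side is the cathode (reduction is favoured where [Co²⁺] is higher).
With n = 2, E = −(0.0592/2) log([Co²⁺]ₐₙ/[Co²⁺]꜀ₐₜ) = −(0.0592/2) log(0.0015/0.033) = −(0.0592/2)(-1.342) = +0.040 V.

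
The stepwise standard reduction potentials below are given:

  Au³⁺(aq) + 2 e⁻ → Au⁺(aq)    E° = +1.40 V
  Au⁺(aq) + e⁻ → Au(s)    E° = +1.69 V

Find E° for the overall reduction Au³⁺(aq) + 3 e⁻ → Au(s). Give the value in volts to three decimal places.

+1.497 V

Standard free energies of sequential steps add: ΔG°₃ = ΔG°₁ + ΔG°₂, so n₃E°₃ = n₁E°₁ + n₂E°₂.
E°₃ = (2×+1.40 + 1×+1.69) / 3 = (+4.490) / 3 = +1.497 V.
E° values themselves are not directly additive — weighting by electron count is essential.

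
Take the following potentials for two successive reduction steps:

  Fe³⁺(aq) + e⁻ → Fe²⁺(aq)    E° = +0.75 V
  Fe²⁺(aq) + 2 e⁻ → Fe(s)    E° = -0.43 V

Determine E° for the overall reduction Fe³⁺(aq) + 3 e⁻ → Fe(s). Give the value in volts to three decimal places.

Standard free energies of sequential steps add: ΔG°₃ = ΔG°₁ + ΔG°₂, so n₃E°₃ = n₁E°₁ + n₂E°₂.
E°₃ = (1×+0.75 + 2×-0.43) / 3 = (-0.110) / 3 = -0.037 V.
Simply averaging or adding the two E° values would be wrong; the electron-weighted sum is required.

-0.037 V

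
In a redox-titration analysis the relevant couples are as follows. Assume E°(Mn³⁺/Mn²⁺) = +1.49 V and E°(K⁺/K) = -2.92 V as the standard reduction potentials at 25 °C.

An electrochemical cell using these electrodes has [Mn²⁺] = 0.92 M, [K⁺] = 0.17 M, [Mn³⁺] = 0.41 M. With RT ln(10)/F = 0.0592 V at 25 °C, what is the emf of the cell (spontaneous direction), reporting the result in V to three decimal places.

Mn³⁺/Mn²⁺ is the cathode (higher E°), K⁺/K the anode: E°cell = +1.49 − (-2.92) = +4.41 V, n = 1.
Overall: Mn³⁺(aq) + K(s) → Mn²⁺(aq) + K⁺(aq)
Q = [Mn²⁺]·[K⁺] / ([Mn³⁺]); log Q = -0.419.
E = E° − (0.0592/n) log Q = +4.41 − (0.0592/1)(-0.419) = +4.435 V.

+4.435 V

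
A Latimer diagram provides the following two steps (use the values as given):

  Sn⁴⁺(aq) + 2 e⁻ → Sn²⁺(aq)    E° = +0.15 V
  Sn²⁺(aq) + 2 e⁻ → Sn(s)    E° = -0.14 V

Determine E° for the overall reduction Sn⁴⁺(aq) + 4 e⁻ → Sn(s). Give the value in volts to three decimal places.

Adding the free-energy changes (−nFE°) of the two steps gives −n₃FE°₃ = −n₁FE°₁ − n₂FE°₂.
E°₃ = (2×+0.15 + 2×-0.14) / 4 = (+0.020) / 4 = +0.005 V.

+0.005 V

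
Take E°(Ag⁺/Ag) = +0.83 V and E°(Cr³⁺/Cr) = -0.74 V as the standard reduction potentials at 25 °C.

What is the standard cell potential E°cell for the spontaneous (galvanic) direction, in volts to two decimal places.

The Ag⁺/Ag couple has the higher reduction potential, so it is the cathode; Cr³⁺/Cr is oxidised at the anode.
E°cell = E°(cathode) − E°(anode) = (+0.83) − (-0.74) = +1.57 V.

+1.57 V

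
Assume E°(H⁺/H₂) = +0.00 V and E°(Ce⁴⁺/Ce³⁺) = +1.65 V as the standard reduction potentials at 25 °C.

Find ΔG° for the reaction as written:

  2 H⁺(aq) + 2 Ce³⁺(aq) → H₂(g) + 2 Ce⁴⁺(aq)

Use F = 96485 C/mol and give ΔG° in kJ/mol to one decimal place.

+318.4 kJ/mol

As written, H⁺/H₂ is reduced (cathode) and Ce⁴⁺/Ce³⁺ is oxidised (anode), so E°cell = (+0.00) − (+1.65) = -1.65 V.
Balancing electrons gives n = 2.
ΔG° = −nFE° = −(2)(96485)(-1.65) = 318,400 J = +318.4 kJ/mol.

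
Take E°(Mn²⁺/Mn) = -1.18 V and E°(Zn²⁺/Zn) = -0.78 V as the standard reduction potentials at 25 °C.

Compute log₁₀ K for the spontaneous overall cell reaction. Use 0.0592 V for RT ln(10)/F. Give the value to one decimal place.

13.5

Cathode: Zn²⁺/Zn; anode: Mn²⁺/Mn. E°cell = +0.40 V, n = 2.
log K = nE°cell / 0.0592 = (2)(+0.40) / 0.0592 = 13.5.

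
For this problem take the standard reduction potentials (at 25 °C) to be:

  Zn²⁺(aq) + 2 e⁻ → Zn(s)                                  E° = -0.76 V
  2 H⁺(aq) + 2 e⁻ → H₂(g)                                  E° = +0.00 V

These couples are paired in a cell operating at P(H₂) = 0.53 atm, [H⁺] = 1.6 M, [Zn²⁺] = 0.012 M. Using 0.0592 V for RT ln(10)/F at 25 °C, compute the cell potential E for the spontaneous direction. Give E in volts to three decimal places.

+0.837 V

H⁺/H₂ is the cathode (higher E°), Zn²⁺/Zn the anode: E°cell = +0.00 − (-0.76) = +0.76 V, n = 2.
Overall: 2 H⁺(aq) + Zn(s) → H₂(g) + Zn²⁺(aq)
Q = P(H₂)·[Zn²⁺] / ([H⁺]^2); log Q = -2.605.
E = E° − (0.0592/n) log Q = +0.76 − (0.0592/2)(-2.605) = +0.837 V.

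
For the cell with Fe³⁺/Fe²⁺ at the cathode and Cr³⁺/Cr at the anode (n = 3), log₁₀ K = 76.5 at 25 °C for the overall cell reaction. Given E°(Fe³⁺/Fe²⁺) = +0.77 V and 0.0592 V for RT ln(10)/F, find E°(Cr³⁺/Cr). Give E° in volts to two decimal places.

-0.74 V

E°cell = (0.0592/n)·log K = (0.0592/3)(76.5) = +1.510 V.
Since Fe³⁺/Fe²⁺ is the cathode and Cr³⁺/Cr the anode, E°cell = E°(Fe³⁺/Fe²⁺) − E°(Cr³⁺/Cr).
So E°(Cr³⁺/Cr) = E°(Fe³⁺/Fe²⁺) − E°cell = (+0.77) − (+1.510) = -0.74 V.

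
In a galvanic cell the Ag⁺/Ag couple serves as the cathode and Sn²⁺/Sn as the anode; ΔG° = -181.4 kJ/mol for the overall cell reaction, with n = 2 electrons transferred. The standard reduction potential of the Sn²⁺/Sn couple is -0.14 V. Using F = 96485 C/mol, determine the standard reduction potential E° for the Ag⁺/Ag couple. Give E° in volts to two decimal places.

+0.80 V

E°cell = −ΔG°/(nF) = −(-181.4×10³)/((2)(96485)) = +0.940 V.
Since Ag⁺/Ag is the cathode and Sn²⁺/Sn the anode, E°cell = E°(Ag⁺/Ag) − E°(Sn²⁺/Sn).
So E°(Ag⁺/Ag) = E°cell + E°(Sn²⁺/Sn) = +0.940 + (-0.14) = +0.80 V.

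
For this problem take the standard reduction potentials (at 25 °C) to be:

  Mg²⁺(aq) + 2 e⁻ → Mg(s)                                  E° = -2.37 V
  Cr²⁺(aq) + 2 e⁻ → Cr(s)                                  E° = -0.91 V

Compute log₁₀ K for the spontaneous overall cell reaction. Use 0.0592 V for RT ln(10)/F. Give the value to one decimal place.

49.3

Cathode: Cr²⁺/Cr; anode: Mg²⁺/Mg. E°cell = +1.46 V, n = 2.
log K = nE°cell / 0.0592 = (2)(+1.46) / 0.0592 = 49.3.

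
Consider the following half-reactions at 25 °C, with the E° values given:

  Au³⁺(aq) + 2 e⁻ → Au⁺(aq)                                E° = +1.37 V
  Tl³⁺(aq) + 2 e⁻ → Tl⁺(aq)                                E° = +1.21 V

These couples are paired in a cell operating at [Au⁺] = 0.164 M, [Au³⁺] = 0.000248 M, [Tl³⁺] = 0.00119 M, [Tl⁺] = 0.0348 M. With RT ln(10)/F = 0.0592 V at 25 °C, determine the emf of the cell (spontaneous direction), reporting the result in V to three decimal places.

+0.120 V

Au³⁺/Au⁺ is the cathode (higher E°), Tl³⁺/Tl⁺ the anode: E°cell = +1.37 − (+1.21) = +0.16 V, n = 2.
Overall: Au³⁺(aq) + Tl⁺(aq) → Au⁺(aq) + Tl³⁺(aq)
Q = [Au⁺]·[Tl³⁺] / ([Au³⁺]·[Tl⁺]); log Q = 1.354.
E = E° − (0.0592/n) log Q = +0.16 − (0.0592/2)(1.354) = +0.120 V.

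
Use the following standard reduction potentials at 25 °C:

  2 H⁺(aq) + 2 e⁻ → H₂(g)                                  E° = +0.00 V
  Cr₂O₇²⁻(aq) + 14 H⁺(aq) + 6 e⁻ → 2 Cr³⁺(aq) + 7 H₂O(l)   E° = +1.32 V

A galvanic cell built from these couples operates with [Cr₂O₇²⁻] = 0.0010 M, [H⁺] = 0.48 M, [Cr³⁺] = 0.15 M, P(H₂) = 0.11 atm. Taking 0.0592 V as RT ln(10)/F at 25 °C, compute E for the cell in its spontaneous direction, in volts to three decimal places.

+1.253 V

Cr₂O₇²⁻/Cr³⁺ is the cathode (higher E°), H⁺/H₂ the anode: E°cell = +1.32 − (+0.00) = +1.32 V, n = 6.
Overall: Cr₂O₇²⁻(aq) + 8 H⁺(aq) + 3 H₂(g) → 2 Cr³⁺(aq) + 7 H₂O(l)
Q = [Cr³⁺]^2 / ([Cr₂O₇²⁻]·[H⁺]^8·P(H₂)^3); log Q = 6.778.
E = E° − (0.0592/n) log Q = +1.32 − (0.0592/6)(6.778) = +1.253 V.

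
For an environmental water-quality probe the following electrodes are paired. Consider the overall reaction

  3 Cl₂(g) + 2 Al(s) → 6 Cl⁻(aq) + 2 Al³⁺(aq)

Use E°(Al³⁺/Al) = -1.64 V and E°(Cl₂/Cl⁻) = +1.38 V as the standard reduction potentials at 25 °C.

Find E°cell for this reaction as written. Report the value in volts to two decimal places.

+3.02 V

The Cl₂/Cl⁻ couple has the higher reduction potential, so it is the cathode; Al³⁺/Al is oxidised at the anode.
E°cell = E°(cathode) − E°(anode) = (+1.38) − (-1.64) = +3.02 V.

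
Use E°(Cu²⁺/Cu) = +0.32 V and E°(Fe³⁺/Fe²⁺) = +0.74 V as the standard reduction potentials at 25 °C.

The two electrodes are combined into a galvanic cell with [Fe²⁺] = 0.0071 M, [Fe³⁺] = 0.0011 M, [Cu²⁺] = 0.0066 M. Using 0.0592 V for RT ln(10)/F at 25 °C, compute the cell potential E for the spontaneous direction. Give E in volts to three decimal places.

+0.437 V

Fe³⁺/Fe²⁺ is the cathode (higher E°), Cu²⁺/Cu the anode: E°cell = +0.74 − (+0.32) = +0.42 V, n = 2.
Overall: 2 Fe³⁺(aq) + Cu(s) → 2 Fe²⁺(aq) + Cu²⁺(aq)
Q = [Fe²⁺]^2·[Cu²⁺] / ([Fe³⁺]^2); log Q = -0.561.
E = E° − (0.0592/n) log Q = +0.42 − (0.0592/2)(-0.561) = +0.437 V.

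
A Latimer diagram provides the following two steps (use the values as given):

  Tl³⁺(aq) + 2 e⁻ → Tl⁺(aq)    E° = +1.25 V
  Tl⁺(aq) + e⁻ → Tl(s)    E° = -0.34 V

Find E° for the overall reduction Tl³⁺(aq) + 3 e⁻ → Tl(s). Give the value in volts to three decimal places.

+0.720 V

Since ΔG° = −nFE° is additive over sequential reductions, n₃E°₃ = n₁E°₁ + n₂E°₂.
E°₃ = (2×+1.25 + 1×-0.34) / 3 = (+2.160) / 3 = +0.720 V.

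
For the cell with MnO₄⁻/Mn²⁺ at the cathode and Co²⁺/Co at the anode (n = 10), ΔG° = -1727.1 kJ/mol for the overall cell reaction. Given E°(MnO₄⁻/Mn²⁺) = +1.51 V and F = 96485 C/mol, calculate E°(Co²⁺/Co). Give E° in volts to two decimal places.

-0.28 V

E°cell = −ΔG°/(nF) = −(-1727.1×10³)/((10)(96485)) = +1.790 V.
Since MnO₄⁻/Mn²⁺ is the cathode and Co²⁺/Co the anode, E°cell = E°(MnO₄⁻/Mn²⁺) − E°(Co²⁺/Co).
So E°(Co²⁺/Co) = E°(MnO₄⁻/Mn²⁺) − E°cell = (+1.51) − (+1.790) = -0.28 V.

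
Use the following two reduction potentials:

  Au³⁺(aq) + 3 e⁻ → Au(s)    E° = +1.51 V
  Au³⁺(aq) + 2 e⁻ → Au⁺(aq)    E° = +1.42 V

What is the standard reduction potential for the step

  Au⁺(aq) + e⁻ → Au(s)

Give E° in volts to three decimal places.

+1.690 V

Sequential free energies add, so n₃E°₃ = n₁E°₁ + n₂E°₂.
With n₃ = 3, and the known step contributing 2×(+1.42) V, the unknown satisfies 1·E° = 3×(+1.51) − 2×(+1.42) = +1.690.
E° = +1.690 / 1 = +1.690 V.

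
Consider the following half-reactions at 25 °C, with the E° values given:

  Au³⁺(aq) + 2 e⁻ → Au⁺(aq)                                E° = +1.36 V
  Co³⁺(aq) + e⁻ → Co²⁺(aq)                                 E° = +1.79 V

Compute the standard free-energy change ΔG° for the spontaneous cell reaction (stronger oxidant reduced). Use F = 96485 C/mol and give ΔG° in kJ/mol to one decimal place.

Co³⁺/Co²⁺ (E° = +1.79 V) is the cathode; Au³⁺/Au⁺ (E° = +1.36 V) is the anode, so E°cell = +0.43 V.
Balancing electrons gives n = 2 (lcm of 1 and 2).
ΔG° = −nFE° = −(2)(96485)(+0.43) = -82,977 J = -83.0 kJ/mol.

-83.0 kJ/mol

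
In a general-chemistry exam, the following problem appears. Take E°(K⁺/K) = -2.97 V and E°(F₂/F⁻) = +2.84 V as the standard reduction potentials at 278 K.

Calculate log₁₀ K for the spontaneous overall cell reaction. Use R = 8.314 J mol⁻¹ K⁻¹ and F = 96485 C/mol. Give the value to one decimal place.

210.7

Cathode: F₂/F⁻; anode: K⁺/K. E°cell = (+2.84) − (-2.97) = +5.81 V, with n = 2.
ΔG° = −nFE° = −RT ln K, so ln K = nFE°/(RT) = (2)(96485)(+5.81) / ((8.314)(278)) = 485.077.
log₁₀ K = 485.077 / ln 10 = 210.7.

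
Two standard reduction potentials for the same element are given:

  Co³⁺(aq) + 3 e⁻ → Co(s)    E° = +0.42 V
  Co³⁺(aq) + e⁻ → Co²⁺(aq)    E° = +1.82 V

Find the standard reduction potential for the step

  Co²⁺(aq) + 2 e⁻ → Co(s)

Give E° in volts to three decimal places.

-0.280 V

Sequential free energies add, so n₃E°₃ = n₁E°₁ + n₂E°₂.
With n₃ = 3, and the known step contributing 1×(+1.82) V, the unknown satisfies 2·E° = 3×(+0.42) − 1×(+1.82) = -0.560.
E° = -0.560 / 2 = -0.280 V.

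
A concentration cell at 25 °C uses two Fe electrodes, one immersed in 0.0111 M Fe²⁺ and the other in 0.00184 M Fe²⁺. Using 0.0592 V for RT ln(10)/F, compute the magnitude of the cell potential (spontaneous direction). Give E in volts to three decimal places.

For a concentration cell E°cell = 0. The 0.0111 M side is the cathode (reduction is favoured where [Fe²⁺] is higher).
With n = 2, E = −(0.0592/2) log([Fe²⁺]ₐₙ/[Fe²⁺]꜀ₐₜ) = −(0.0592/2) log(0.00184/0.0111) = −(0.0592/2)(-0.781) = +0.023 V.

+0.023 V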